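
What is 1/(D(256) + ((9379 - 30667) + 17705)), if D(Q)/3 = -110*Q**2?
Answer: -1/21630463 ≈ -4.6231e-8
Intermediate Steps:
D(Q) = -330*Q**2 (D(Q) = 3*(-110*Q**2) = -330*Q**2)
1/(D(256) + ((9379 - 30667) + 17705)) = 1/(-330*256**2 + ((9379 - 30667) + 17705)) = 1/(-330*65536 + (-21288 + 17705)) = 1/(-21626880 - 3583) = 1/(-21630463) = -1/21630463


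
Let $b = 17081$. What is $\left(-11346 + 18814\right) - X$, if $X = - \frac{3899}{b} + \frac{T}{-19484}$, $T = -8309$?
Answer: $\frac{2485330773559}{332806204} \approx 7467.8$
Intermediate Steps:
$X = \frac{65957913}{332806204}$ ($X = - \frac{3899}{17081} - \frac{8309}{-19484} = \left(-3899\right) \frac{1}{17081} - - \frac{8309}{19484} = - \frac{3899}{17081} + \frac{8309}{19484} = \frac{65957913}{332806204} \approx 0.19819$)
$\left(-11346 + 18814\right) - X = \left(-11346 + 18814\right) - \frac{65957913}{332806204} = 7468 - \frac{65957913}{332806204} = \frac{2485330773559}{332806204}$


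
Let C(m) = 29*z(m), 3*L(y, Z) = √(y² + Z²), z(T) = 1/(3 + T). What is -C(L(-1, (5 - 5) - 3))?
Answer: -783/71 + 87*√10/71 ≈ -7.1533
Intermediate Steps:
L(y, Z) = √(Z² + y²)/3 (L(y, Z) = √(y² + Z²)/3 = √(Z² + y²)/3)
C(m) = 29/(3 + m)
-C(L(-1, (5 - 5) - 3)) = -29/(3 + √(((5 - 5) - 3)² + (-1)²)/3) = -29/(3 + √((0 - 3)² + 1)/3) = -29/(3 + √((-3)² + 1)/3) = -29/(3 + √(9 + 1)/3) = -29/(3 + √10/3)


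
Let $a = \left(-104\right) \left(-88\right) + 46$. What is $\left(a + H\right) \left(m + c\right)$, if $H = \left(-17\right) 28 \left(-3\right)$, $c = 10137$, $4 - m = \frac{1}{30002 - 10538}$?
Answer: $\frac{349567813133}{3244} \approx 1.0776 \cdot 10^{8}$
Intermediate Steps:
$m = \frac{77855}{19464}$ ($m = 4 - \frac{1}{30002 - 10538} = 4 - \frac{1}{19464} = \frac{77855}{19464} \approx 3.9999$)
$a = 9198$ ($a = 9152 + 46 = 9198$)
$H = 1428$ ($H = \left(-476\right) \left(-3\right) = 1428$)
$\left(a + H\right) \left(m + c\right) = \left(9198 + 1428\right) \left(\frac{77855}{19464} + 10137\right) = 10626 \cdot \frac{197384423}{19464} = \frac{349567813133}{3244}$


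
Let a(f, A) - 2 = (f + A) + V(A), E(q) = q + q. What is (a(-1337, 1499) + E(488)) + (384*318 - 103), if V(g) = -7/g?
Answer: 184600344/1499 ≈ 1.2315e+5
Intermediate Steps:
E(q) = 2*q
a(f, A) = 2 + A + f - 7/A (a(f, A) = 2 + ((f + A) - 7/A) = 2 + ((A + f) - 7/A) = 2 + (A + f - 7/A) = 2 + A + f - 7/A)
(a(-1337, 1499) + E(488)) + (384*318 - 103) = ((2 + 1499 - 1337 - 7/1499) + 2*488) + (384*318 - 103) = ((2 + 1499 - 1337 - 7*1/1499) + 976) + (122112 - 103) = ((2 + 1499 - 1337 - 7/1499) + 976) + 122009 = (245829/1499 + 976) + 122009 = 1708853/1499 + 122009 = 184600344/1499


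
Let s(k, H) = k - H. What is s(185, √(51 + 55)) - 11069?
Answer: -10884 - √106 ≈ -10894.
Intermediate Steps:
s(185, √(51 + 55)) - 11069 = (185 - √(51 + 55)) - 11069 = (185 - √106) - 11069 = -10884 - √106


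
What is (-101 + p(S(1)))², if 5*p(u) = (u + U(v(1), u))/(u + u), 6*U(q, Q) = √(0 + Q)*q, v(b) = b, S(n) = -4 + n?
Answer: (18162 + I*√3)²/32400 ≈ 10181.0 + 1.9418*I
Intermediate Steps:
U(q, Q) = q*√Q/6 (U(q, Q) = (√(0 + Q)*q)/6 = (√Q*q)/6 = (q*√Q)/6 = q*√Q/6)
p(u) = (u + √u/6)/(10*u) (p(u) = ((u + (⅙)*1*√u)/(u + u))/5 = ((u + √u/6)/((2*u)))/5 = ((u + √u/6)*(1/(2*u)))/5 = ((u + √u/6)/(2*u))/5 = (u + √u/6)/(10*u))
(-101 + p(S(1)))² = (-101 + (√(-4 + 1) + 6*(-4 + 1))/(60*(-4 + 1)))² = (-101 + (1/60)*(√(-3) + 6*(-3))/(-3))² = (-101 + (1/60)*(-⅓)*(I*√3 - 18))² = (-101 + (1/60)*(-⅓)*(-18 + I*√3))² = (-101 + (⅒ - I*√3/180))² = (-1009/10 - I*√3/180)²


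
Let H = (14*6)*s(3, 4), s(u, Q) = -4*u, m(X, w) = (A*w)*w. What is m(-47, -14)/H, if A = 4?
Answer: -7/9 ≈ -0.77778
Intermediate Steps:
m(X, w) = 4*w² (m(X, w) = (4*w)*w = 4*w²)
H = -1008 (H = (14*6)*(-4*3) = 84*(-12) = -1008)
m(-47, -14)/H = (4*(-14)²)/(-1008) = (4*196)*(-1/1008) = 784*(-1/1008) = -7/9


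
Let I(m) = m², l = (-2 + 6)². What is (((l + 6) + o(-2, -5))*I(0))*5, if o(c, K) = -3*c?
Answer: 0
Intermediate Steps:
l = 16 (l = 4² = 16)
(((l + 6) + o(-2, -5))*I(0))*5 = (((16 + 6) - 3*(-2))*0²)*5 = ((22 + 6)*0)*5 = (28*0)*5 = 0*5 = 0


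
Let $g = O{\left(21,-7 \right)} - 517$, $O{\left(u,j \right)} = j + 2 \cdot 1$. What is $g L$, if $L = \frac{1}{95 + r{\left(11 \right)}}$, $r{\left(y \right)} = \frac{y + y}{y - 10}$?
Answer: $- \frac{58}{13} \approx -4.4615$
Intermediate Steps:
$r{\left(y \right)} = \frac{2 y}{-10 + y}$
$O{\left(u,j \right)} = 2 + j$ ($O{\left(u,j \right)} = j + 2 = 2 + j$)
$g = -522$ ($g = \left(2 - 7\right) - 517 = -5 - 517 = -522$)
$L = \frac{1}{117}$ ($L = \frac{1}{95 + 2 \cdot 11 \frac{1}{-10 + 11}} = \frac{1}{95 + 2 \cdot 11 \cdot 1^{-1}} = \frac{1}{95 + 2 \cdot 11 \cdot 1} = \frac{1}{95 + 22} = \frac{1}{117} \approx 0.008547$)
$g L = \left(-522\right) \frac{1}{117} = - \frac{58}{13}$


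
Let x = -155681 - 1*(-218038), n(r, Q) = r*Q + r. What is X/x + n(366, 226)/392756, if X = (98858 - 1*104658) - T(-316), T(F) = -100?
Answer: 1471017537/12245542946 ≈ 0.12013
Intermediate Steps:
n(r, Q) = r + Q*r (n(r, Q) = Q*r + r = r + Q*r)
X = -5700 (X = (98858 - 1*104658) - 1*(-100) = (98858 - 104658) + 100 = -5800 + 100 = -5700)
x = 62357 (x = -155681 + 218038 = 62357)
X/x + n(366, 226)/392756 = -5700/62357 + (366*(1 + 226))/392756 = -5700*1/62357 + (366*227)*(1/392756) = -5700/62357 + 83082*(1/392756) = -5700/62357 + 41541/196378 = 1471017537/12245542946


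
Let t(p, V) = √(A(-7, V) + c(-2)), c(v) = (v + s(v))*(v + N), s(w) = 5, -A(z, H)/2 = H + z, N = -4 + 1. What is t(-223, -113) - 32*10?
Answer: -305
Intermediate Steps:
N = -3
A(z, H) = -2*H - 2*z (A(z, H) = -2*(H + z) = -2*H - 2*z)
c(v) = (-3 + v)*(5 + v) (c(v) = (v + 5)*(v - 3) = (5 + v)*(-3 + v) = (-3 + v)*(5 + v))
t(p, V) = √(-1 - 2*V) (t(p, V) = √((-2*V - 2*(-7)) + (-15 + (-2)² + 2*(-2))) = √((-2*V + 14) + (-15 + 4 - 4)) = √((14 - 2*V) - 15) = √(-1 - 2*V))
t(-223, -113) - 32*10 = √(-1 - 2*(-113)) - 32*10 = √(-1 + 226) - 1*320 = √225 - 320 = 15 - 320 = -305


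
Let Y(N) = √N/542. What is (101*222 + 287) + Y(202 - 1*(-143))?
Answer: 22709 + √345/542 ≈ 22709.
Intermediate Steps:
Y(N) = √N/542
(101*222 + 287) + Y(202 - 1*(-143)) = (101*222 + 287) + √(202 - 1*(-143))/542 = (22422 + 287) + √(202 + 143)/542 = 22709 + √345/542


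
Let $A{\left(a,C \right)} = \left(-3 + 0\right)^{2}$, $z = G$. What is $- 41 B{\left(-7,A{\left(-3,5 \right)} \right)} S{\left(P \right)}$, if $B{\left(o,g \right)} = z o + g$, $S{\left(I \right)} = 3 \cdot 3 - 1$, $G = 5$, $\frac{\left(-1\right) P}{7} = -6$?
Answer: $8528$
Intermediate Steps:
$P = 42$ ($P = \left(-7\right) \left(-6\right) = 42$)
$z = 5$
$S{\left(I \right)} = 8$ ($S{\left(I \right)} = 9 - 1 = 8$)
$A{\left(a,C \right)} = 9$ ($A{\left(a,C \right)} = \left(-3\right)^{2} = 9$)
$B{\left(o,g \right)} = g + 5 o$ ($B{\left(o,g \right)} = 5 o + g = g + 5 o$)
$- 41 B{\left(-7,A{\left(-3,5 \right)} \right)} S{\left(P \right)} = - 41 \left(9 + 5 \left(-7\right)\right) 8 = - 41 \left(9 - 35\right) 8 = \left(-41\right) \left(-26\right) 8 = 1066 \cdot 8 = 8528$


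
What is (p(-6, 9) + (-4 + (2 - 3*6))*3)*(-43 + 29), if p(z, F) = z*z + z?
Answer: 420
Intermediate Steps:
p(z, F) = z + z² (p(z, F) = z² + z = z + z²)
(p(-6, 9) + (-4 + (2 - 3*6))*3)*(-43 + 29) = (-6*(1 - 6) + (-4 + (2 - 3*6))*3)*(-43 + 29) = (-6*(-5) + (-4 + (2 - 18))*3)*(-14) = (30 + (-4 - 16)*3)*(-14) = (30 - 20*3)*(-14) = (30 - 60)*(-14) = -30*(-14) = 420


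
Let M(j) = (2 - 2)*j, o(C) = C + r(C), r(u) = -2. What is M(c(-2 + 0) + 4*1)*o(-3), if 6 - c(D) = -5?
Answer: 0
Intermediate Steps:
o(C) = -2 + C (o(C) = C - 2 = -2 + C)
c(D) = 11 (c(D) = 6 - 1*(-5) = 6 + 5 = 11)
M(j) = 0 (M(j) = 0*j = 0)
M(c(-2 + 0) + 4*1)*o(-3) = 0*(-2 - 3) = 0*(-5) = 0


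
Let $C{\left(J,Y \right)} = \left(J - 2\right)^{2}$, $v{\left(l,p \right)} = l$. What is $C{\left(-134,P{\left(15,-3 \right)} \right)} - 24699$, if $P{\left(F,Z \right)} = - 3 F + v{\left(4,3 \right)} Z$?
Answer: $-6203$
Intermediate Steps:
$P{\left(F,Z \right)} = - 3 F + 4 Z$
$C{\left(J,Y \right)} = \left(-2 + J\right)^{2}$
$C{\left(-134,P{\left(15,-3 \right)} \right)} - 24699 = \left(-2 - 134\right)^{2} - 24699 = \left(-136\right)^{2} - 24699 = 18496 - 24699 = -6203$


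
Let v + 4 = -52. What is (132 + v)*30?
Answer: 2280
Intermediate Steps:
v = -56 (v = -4 - 52 = -56)
(132 + v)*30 = (132 - 56)*30 = 76*30 = 2280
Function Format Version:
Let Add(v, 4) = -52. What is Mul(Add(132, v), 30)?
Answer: 2280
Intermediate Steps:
v = -56 (v = Add(-4, -52) = -56)
Mul(Add(132, v), 30) = Mul(Add(132, -56), 30) = Mul(76, 30) = 2280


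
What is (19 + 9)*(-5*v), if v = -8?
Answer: 1120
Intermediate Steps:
(19 + 9)*(-5*v) = (19 + 9)*(-5*(-8)) = 28*40 = 1120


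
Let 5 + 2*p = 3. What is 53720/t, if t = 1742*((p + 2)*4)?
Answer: 6715/871 ≈ 7.7095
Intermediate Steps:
p = -1 (p = -5/2 + (1/2)*3 = -5/2 + 3/2 = -1)
t = 6968 (t = 1742*((-1 + 2)*4) = 1742*(1*4) = 1742*4 = 6968)
53720/t = 53720/6968 = 53720*(1/6968) = 6715/871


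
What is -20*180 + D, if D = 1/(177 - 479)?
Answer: -1087201/302 ≈ -3600.0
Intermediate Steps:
D = -1/302 (D = 1/(-302) = -1/302 ≈ -0.0033113)
-20*180 + D = -20*180 - 1/302 = -3600 - 1/302 = -1087201/302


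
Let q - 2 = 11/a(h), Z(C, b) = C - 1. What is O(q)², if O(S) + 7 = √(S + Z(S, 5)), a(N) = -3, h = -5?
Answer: (21 - I*√39)²/9 ≈ 44.667 - 29.143*I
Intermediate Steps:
Z(C, b) = -1 + C
q = -5/3 (q = 2 + 11/(-3) = 2 + 11*(-⅓) = 2 - 11/3 = -5/3 ≈ -1.6667)
O(S) = -7 + √(-1 + 2*S) (O(S) = -7 + √(S + (-1 + S)) = -7 + √(-1 + 2*S))
O(q)² = (-7 + √(-1 + 2*(-5/3)))² = (-7 + √(-1 - 10/3))² = (-7 + √(-13/3))² = (-7 + I*√39/3)²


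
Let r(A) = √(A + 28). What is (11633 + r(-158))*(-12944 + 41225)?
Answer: 328992873 + 28281*I*√130 ≈ 3.2899e+8 + 3.2245e+5*I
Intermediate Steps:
r(A) = √(28 + A)
(11633 + r(-158))*(-12944 + 41225) = (11633 + √(28 - 158))*(-12944 + 41225) = (11633 + √(-130))*28281 = (11633 + I*√130)*28281 = 328992873 + 28281*I*√130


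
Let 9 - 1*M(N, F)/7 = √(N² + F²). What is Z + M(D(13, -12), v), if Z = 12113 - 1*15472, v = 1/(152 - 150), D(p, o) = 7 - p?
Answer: -3296 - 7*√145/2 ≈ -3338.1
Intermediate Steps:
v = ½ (v = 1/2 = ½ ≈ 0.50000)
Z = -3359 (Z = 12113 - 15472 = -3359)
M(N, F) = 63 - 7*√(F² + N²) (M(N, F) = 63 - 7*√(N² + F²) = 63 - 7*√(F² + N²))
Z + M(D(13, -12), v) = -3359 + (63 - 7*√((½)² + (7 - 1*13)²)) = -3359 + (63 - 7*√(¼ + (7 - 13)²)) = -3359 + (63 - 7*√(¼ + (-6)²)) = -3359 + (63 - 7*√(¼ + 36)) = -3359 + (63 - 7*√145/2) = -3296 - 7*√145/2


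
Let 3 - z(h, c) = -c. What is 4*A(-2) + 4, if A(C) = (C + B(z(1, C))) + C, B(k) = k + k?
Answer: -4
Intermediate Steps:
z(h, c) = 3 + c (z(h, c) = 3 - (-1)*c = 3 + c)
B(k) = 2*k
A(C) = 6 + 4*C (A(C) = (C + 2*(3 + C)) + C = (C + (6 + 2*C)) + C = (6 + 3*C) + C = 6 + 4*C)
4*A(-2) + 4 = 4*(6 + 4*(-2)) + 4 = 4*(6 - 8) + 4 = 4*(-2) + 4 = -8 + 4 = -4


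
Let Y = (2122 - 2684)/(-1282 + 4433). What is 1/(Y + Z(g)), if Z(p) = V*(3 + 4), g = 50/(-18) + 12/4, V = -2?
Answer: -3151/44676 ≈ -0.070530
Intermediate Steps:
g = 2/9 (g = 50*(-1/18) + 12*(1/4) = -25/9 + 3 = 2/9 ≈ 0.22222)
Z(p) = -14 (Z(p) = -2*(3 + 4) = -2*7 = -14)
Y = -562/3151 ≈ -0.17836
1/(Y + Z(g)) = 1/(-562/3151 - 14) = 1/(-44676/3151) = -3151/44676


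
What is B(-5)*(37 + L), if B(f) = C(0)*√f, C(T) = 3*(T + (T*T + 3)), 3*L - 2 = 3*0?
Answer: 339*I*√5 ≈ 758.03*I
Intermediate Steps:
L = ⅔ (L = ⅔ + (3*0)/3 = ⅔ + (⅓)*0 = ⅔ + 0 = ⅔ ≈ 0.66667)
C(T) = 9 + 3*T + 3*T² (C(T) = 3*(T + (T² + 3)) = 3*(T + (3 + T²)) = 3*(3 + T + T²) = 9 + 3*T + 3*T²)
B(f) = 9*√f (B(f) = (9 + 3*0 + 3*0²)*√f = (9 + 0 + 3*0)*√f = (9 + 0 + 0)*√f = 9*√f)
B(-5)*(37 + L) = (9*√(-5))*(37 + ⅔) = (9*(I*√5))*(113/3) = (9*I*√5)*(113/3) = 339*I*√5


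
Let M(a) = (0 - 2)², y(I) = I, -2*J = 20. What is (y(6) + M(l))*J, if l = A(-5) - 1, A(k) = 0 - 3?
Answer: -100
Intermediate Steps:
J = -10 (J = -½*20 = -10)
A(k) = -3
l = -4 (l = -3 - 1 = -4)
M(a) = 4 (M(a) = (-2)² = 4)
(y(6) + M(l))*J = (6 + 4)*(-10) = 10*(-10) = -100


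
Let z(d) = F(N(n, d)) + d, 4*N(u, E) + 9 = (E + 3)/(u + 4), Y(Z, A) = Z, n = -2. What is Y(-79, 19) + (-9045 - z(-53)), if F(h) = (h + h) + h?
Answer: -18091/2 ≈ -9045.5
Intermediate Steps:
N(u, E) = -9/4 + (3 + E)/(4*(4 + u)) (N(u, E) = -9/4 + ((E + 3)/(u + 4))/4 = -9/4 + ((3 + E)/(4 + u))/4 = -9/4 + (3 + E)/(4*(4 + u)))
F(h) = 3*h (F(h) = 2*h + h = 3*h)
z(d) = -45/8 + 11*d/8 (z(d) = 3*((-33 + d - 9*(-2))/(4*(4 - 2))) + d = 3*((¼)*(-33 + d + 18)/2) + d = 3*((¼)*(½)*(-15 + d)) + d = 3*(-15/8 + d/8) + d = (-45/8 + 3*d/8) + d = -45/8 + 11*d/8)
Y(-79, 19) + (-9045 - z(-53)) = -79 + (-9045 - (-45/8 + (11/8)*(-53))) = -79 + (-9045 - (-45/8 - 583/8)) = -79 + (-9045 - 1*(-157/2)) = -79 + (-9045 + 157/2) = -79 - 17933/2 = -18091/2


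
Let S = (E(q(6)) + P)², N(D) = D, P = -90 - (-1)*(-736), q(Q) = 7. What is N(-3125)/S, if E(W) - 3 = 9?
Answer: -3125/662596 ≈ -0.0047163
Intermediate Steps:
E(W) = 12 (E(W) = 3 + 9 = 12)
P = -826 (P = -90 - 1*736 = -90 - 736 = -826)
S = 662596 (S = (12 - 826)² = (-814)² = 662596)
N(-3125)/S = -3125/662596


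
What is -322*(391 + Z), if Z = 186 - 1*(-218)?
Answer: -255990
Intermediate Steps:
Z = 404 (Z = 186 + 218 = 404)
-322*(391 + Z) = -322*(391 + 404) = -322*795 = -255990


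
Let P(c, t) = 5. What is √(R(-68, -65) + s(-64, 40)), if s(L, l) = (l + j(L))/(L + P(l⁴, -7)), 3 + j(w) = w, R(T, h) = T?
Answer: I*√235115/59 ≈ 8.2184*I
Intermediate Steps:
j(w) = -3 + w
s(L, l) = (-3 + L + l)/(5 + L) (s(L, l) = (l + (-3 + L))/(L + 5) = (-3 + L + l)/(5 + L))
√(R(-68, -65) + s(-64, 40)) = √(-68 + (-3 - 64 + 40)/(5 - 64)) = √(-68 - 27/(-59)) = √(-68 - 1/59*(-27)) = √(-68 + 27/59) = √(-3985/59) = I*√235115/59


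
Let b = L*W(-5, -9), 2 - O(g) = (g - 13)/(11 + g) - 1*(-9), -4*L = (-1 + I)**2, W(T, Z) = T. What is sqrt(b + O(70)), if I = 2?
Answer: I*sqrt(2091)/18 ≈ 2.5404*I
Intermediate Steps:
L = -1/4 (L = -(-1 + 2)**2/4 = -1/4*1**2 = -1/4*1 = -1/4 ≈ -0.25000)
O(g) = -7 - (-13 + g)/(11 + g) (O(g) = 2 - ((g - 13)/(11 + g) - 1*(-9)) = 2 - ((-13 + g)/(11 + g) + 9) = 2 - (9 + (-13 + g)/(11 + g)) = 2 + (-9 - (-13 + g)/(11 + g)) = -7 - (-13 + g)/(11 + g))
b = 5/4 (b = -1/4*(-5) = 5/4 ≈ 1.2500)
sqrt(b + O(70)) = sqrt(5/4 + 8*(-8 - 1*70)/(11 + 70)) = sqrt(5/4 + 8*(-8 - 70)/81) = sqrt(5/4 + 8*(1/81)*(-78)) = sqrt(5/4 - 208/27) = sqrt(-697/108) = I*sqrt(2091)/18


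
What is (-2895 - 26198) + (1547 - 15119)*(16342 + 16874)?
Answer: -450836645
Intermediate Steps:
(-2895 - 26198) + (1547 - 15119)*(16342 + 16874) = -29093 - 13572*33216 = -29093 - 450807552 = -450836645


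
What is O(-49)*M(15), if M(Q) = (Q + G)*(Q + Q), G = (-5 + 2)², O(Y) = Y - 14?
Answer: -45360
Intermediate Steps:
O(Y) = -14 + Y
G = 9 (G = (-3)² = 9)
M(Q) = 2*Q*(9 + Q) (M(Q) = (Q + 9)*(Q + Q) = (9 + Q)*(2*Q) = 2*Q*(9 + Q))
O(-49)*M(15) = (-14 - 49)*(2*15*(9 + 15)) = -126*15*24 = -63*720 = -45360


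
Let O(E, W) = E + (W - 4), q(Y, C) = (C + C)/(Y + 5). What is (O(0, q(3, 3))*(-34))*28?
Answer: 3094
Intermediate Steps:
q(Y, C) = 2*C/(5 + Y) (q(Y, C) = (2*C)/(5 + Y) = 2*C/(5 + Y))
O(E, W) = -4 + E + W (O(E, W) = E + (-4 + W) = -4 + E + W)
(O(0, q(3, 3))*(-34))*28 = ((-4 + 0 + 2*3/(5 + 3))*(-34))*28 = ((-4 + 0 + 2*3/8)*(-34))*28 = ((-4 + 0 + 2*3*(⅛))*(-34))*28 = ((-4 + 0 + ¾)*(-34))*28 = -13/4*(-34)*28 = (221/2)*28 = 3094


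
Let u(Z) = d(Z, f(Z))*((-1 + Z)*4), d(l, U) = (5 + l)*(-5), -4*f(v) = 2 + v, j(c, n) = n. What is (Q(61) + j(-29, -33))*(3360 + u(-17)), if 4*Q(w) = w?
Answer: 17040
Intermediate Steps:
Q(w) = w/4
f(v) = -1/2 - v/4 (f(v) = -(2 + v)/4 = -1/2 - v/4)
d(l, U) = -25 - 5*l
u(Z) = (-25 - 5*Z)*(-4 + 4*Z) (u(Z) = (-25 - 5*Z)*((-1 + Z)*4) = (-25 - 5*Z)*(-4 + 4*Z))
(Q(61) + j(-29, -33))*(3360 + u(-17)) = ((1/4)*61 - 33)*(3360 - 20*(-1 - 17)*(5 - 17)) = (61/4 - 33)*(3360 - 20*(-18)*(-12)) = -71*(3360 - 4320)/4 = -71/4*(-960) = 17040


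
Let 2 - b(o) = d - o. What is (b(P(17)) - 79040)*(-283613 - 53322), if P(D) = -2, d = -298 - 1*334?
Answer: 26418399480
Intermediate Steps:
d = -632 (d = -298 - 334 = -632)
b(o) = 634 + o (b(o) = 2 - (-632 - o) = 2 + (632 + o) = 634 + o)
(b(P(17)) - 79040)*(-283613 - 53322) = ((634 - 2) - 79040)*(-283613 - 53322) = (632 - 79040)*(-336935) = -78408*(-336935) = 26418399480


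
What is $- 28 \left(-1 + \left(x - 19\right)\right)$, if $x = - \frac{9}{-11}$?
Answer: $\frac{5908}{11} \approx 537.09$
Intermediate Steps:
$x = \frac{9}{11}$ ($x = \left(-9\right) \left(- \frac{1}{11}\right) = \frac{9}{11} \approx 0.81818$)
$- 28 \left(-1 + \left(x - 19\right)\right) = - 28 \left(-1 + \left(\frac{9}{11} - 19\right)\right) = - 28 \left(-1 - \frac{200}{11}\right) = \left(-28\right) \left(- \frac{211}{11}\right) = \frac{5908}{11}$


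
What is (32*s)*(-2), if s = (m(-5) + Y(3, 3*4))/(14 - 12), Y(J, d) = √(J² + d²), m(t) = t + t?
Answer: 320 - 96*√17 ≈ -75.818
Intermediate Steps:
m(t) = 2*t
s = -5 + 3*√17/2 (s = (2*(-5) + √(3² + (3*4)²))/(14 - 12) = (-10 + √(9 + 12²))/2 = (-10 + √(9 + 144))*(½) = (-10 + √153)*(½) = (-10 + 3*√17)*(½) = -5 + 3*√17/2 ≈ 1.1847)
(32*s)*(-2) = (32*(-5 + 3*√17/2))*(-2) = (-160 + 48*√17)*(-2) = 320 - 96*√17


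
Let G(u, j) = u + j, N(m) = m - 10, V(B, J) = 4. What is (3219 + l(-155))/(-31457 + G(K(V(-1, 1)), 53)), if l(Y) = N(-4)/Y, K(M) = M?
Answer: -498959/4867000 ≈ -0.10252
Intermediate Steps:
N(m) = -10 + m
G(u, j) = j + u
l(Y) = -14/Y (l(Y) = (-10 - 4)/Y = -14/Y)
(3219 + l(-155))/(-31457 + G(K(V(-1, 1)), 53)) = (3219 - 14/(-155))/(-31457 + (53 + 4)) = (3219 - 14*(-1/155))/(-31457 + 57) = (3219 + 14/155)/(-31400) = (498959/155)*(-1/31400) = -498959/4867000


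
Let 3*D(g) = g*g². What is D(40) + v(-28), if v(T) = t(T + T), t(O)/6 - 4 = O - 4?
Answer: 62992/3 ≈ 20997.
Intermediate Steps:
t(O) = 6*O (t(O) = 24 + 6*(O - 4) = 24 + 6*(-4 + O) = 24 + (-24 + 6*O) = 6*O)
v(T) = 12*T (v(T) = 6*(T + T) = 6*(2*T) = 12*T)
D(g) = g³/3 (D(g) = (g*g²)/3 = g³/3)
D(40) + v(-28) = (⅓)*40³ + 12*(-28) = (⅓)*64000 - 336 = 64000/3 - 336 = 62992/3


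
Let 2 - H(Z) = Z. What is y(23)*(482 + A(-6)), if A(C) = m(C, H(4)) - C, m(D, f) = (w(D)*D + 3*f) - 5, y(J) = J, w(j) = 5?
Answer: 10281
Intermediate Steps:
H(Z) = 2 - Z
m(D, f) = -5 + 3*f + 5*D (m(D, f) = (5*D + 3*f) - 5 = (3*f + 5*D) - 5 = -5 + 3*f + 5*D)
A(C) = -11 + 4*C (A(C) = (-5 + 3*(2 - 1*4) + 5*C) - C = (-5 + 3*(2 - 4) + 5*C) - C = (-5 + 3*(-2) + 5*C) - C = (-5 - 6 + 5*C) - C = (-11 + 5*C) - C = -11 + 4*C)
y(23)*(482 + A(-6)) = 23*(482 + (-11 + 4*(-6))) = 23*(482 + (-11 - 24)) = 23*(482 - 35) = 23*447 = 10281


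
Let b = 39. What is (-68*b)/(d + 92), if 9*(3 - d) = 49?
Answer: -918/31 ≈ -29.613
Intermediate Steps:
d = -22/9 (d = 3 - ⅑*49 = 3 - 49/9 = -22/9 ≈ -2.4444)
(-68*b)/(d + 92) = (-68*39)/(-22/9 + 92) = -2652/806/9 = -2652*9/806 = -918/31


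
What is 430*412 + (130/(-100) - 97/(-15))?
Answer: 1062991/6 ≈ 1.7717e+5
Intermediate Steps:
430*412 + (130/(-100) - 97/(-15)) = 177160 + (130*(-1/100) - 97*(-1/15)) = 177160 + (-13/10 + 97/15) = 177160 + 31/6 = 1062991/6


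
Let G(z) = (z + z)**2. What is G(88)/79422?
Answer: 15488/39711 ≈ 0.39002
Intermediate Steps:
G(z) = 4*z**2 (G(z) = (2*z)**2 = 4*z**2)
G(88)/79422 = (4*88**2)/79422 = (4*7744)*(1/79422) = 30976*(1/79422) = 15488/39711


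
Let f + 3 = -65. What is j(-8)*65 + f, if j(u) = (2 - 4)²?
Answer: 192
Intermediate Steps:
f = -68 (f = -3 - 65 = -68)
j(u) = 4 (j(u) = (-2)² = 4)
j(-8)*65 + f = 4*65 - 68 = 260 - 68 = 192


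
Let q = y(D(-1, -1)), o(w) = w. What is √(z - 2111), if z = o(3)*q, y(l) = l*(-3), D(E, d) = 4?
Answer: I*√2147 ≈ 46.336*I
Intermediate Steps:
y(l) = -3*l
q = -12 (q = -3*4 = -12)
z = -36 (z = 3*(-12) = -36)
√(z - 2111) = √(-36 - 2111) = √(-2147) = I*√2147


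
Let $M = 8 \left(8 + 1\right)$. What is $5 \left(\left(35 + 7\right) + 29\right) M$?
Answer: $25560$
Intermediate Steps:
$M = 72$ ($M = 8 \cdot 9 = 72$)
$5 \left(\left(35 + 7\right) + 29\right) M = 5 \left(\left(35 + 7\right) + 29\right) 72 = 5 \left(42 + 29\right) 72 = 5 \cdot 71 \cdot 72 = 5 \cdot 5112 = 25560$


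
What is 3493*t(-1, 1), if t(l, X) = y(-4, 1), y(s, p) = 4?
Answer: 13972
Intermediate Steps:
t(l, X) = 4
3493*t(-1, 1) = 3493*4 = 13972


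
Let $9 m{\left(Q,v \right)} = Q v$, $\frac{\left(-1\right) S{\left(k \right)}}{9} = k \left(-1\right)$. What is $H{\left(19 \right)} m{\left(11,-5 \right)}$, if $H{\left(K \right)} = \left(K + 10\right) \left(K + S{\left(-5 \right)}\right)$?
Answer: $\frac{41470}{9} \approx 4607.8$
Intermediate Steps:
$S{\left(k \right)} = 9 k$ ($S{\left(k \right)} = - 9 k \left(-1\right) = - 9 \left(- k\right) = 9 k$)
$m{\left(Q,v \right)} = \frac{Q v}{9}$
$H{\left(K \right)} = \left(-45 + K\right) \left(10 + K\right)$ ($H{\left(K \right)} = \left(K + 10\right) \left(K + 9 \left(-5\right)\right) = \left(10 + K\right) \left(K - 45\right) = \left(10 + K\right) \left(-45 + K\right) = \left(-45 + K\right) \left(10 + K\right)$)
$H{\left(19 \right)} m{\left(11,-5 \right)} = \left(-450 + 19^{2} - 665\right) \frac{1}{9} \cdot 11 \left(-5\right) = \left(-450 + 361 - 665\right) \left(- \frac{55}{9}\right) = \left(-754\right) \left(- \frac{55}{9}\right) = \frac{41470}{9}$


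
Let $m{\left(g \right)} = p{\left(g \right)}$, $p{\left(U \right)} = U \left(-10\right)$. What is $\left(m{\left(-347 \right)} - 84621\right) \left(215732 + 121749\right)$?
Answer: $-27386920631$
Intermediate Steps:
$p{\left(U \right)} = - 10 U$
$m{\left(g \right)} = - 10 g$
$\left(m{\left(-347 \right)} - 84621\right) \left(215732 + 121749\right) = \left(\left(-10\right) \left(-347\right) - 84621\right) \left(215732 + 121749\right) = \left(3470 - 84621\right) 337481 = \left(-81151\right) 337481 = -27386920631$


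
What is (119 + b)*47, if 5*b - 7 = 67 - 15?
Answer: 30738/5 ≈ 6147.6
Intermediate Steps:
b = 59/5 (b = 7/5 + (67 - 15)/5 = 7/5 + (⅕)*52 = 7/5 + 52/5 = 59/5 ≈ 11.800)
(119 + b)*47 = (119 + 59/5)*47 = (654/5)*47 = 30738/5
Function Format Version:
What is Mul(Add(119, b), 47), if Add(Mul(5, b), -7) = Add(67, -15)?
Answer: Rational(30738, 5) ≈ 6147.6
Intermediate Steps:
b = Rational(59, 5) (b = Add(Rational(7, 5), Mul(Rational(1, 5), Add(67, -15))) = Add(Rational(7, 5), Mul(Rational(1, 5), 52)) = Add(Rational(7, 5), Rational(52, 5)) = Rational(59, 5) ≈ 11.800)
Mul(Add(119, b), 47) = Mul(Add(119, Rational(59, 5)), 47) = Mul(Rational(654, 5), 47) = Rational(30738, 5)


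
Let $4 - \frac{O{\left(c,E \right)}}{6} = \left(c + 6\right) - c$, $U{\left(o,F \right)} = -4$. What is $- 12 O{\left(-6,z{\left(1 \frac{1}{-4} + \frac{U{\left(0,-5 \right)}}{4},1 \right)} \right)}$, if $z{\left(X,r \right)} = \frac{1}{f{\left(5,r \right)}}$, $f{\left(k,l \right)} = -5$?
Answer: $144$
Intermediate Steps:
$z{\left(X,r \right)} = - \frac{1}{5}$ ($z{\left(X,r \right)} = \frac{1}{-5} = - \frac{1}{5}$)
$O{\left(c,E \right)} = -12$ ($O{\left(c,E \right)} = 24 - 6 \left(\left(c + 6\right) - c\right) = 24 - 6 \left(\left(6 + c\right) - c\right) = 24 - 36 = -12$)
$- 12 O{\left(-6,z{\left(1 \frac{1}{-4} + \frac{U{\left(0,-5 \right)}}{4},1 \right)} \right)} = \left(-12\right) \left(-12\right) = 144$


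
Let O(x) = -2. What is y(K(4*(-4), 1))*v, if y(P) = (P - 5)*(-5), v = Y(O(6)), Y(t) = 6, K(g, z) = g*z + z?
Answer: 600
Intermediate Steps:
K(g, z) = z + g*z
v = 6
y(P) = 25 - 5*P (y(P) = (-5 + P)*(-5) = 25 - 5*P)
y(K(4*(-4), 1))*v = (25 - 5*(1 + 4*(-4)))*6 = (25 - 5*(1 - 16))*6 = (25 - 5*(-15))*6 = (25 + 75)*6 = 100*6 = 600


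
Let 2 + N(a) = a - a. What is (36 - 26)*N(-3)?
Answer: -20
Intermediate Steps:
N(a) = -2 (N(a) = -2 + (a - a) = -2 + 0 = -2)
(36 - 26)*N(-3) = (36 - 26)*(-2) = 10*(-2) = -20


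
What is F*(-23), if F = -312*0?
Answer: 0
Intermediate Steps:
F = 0 (F = -312*0 = 0)
F*(-23) = 0*(-23) = 0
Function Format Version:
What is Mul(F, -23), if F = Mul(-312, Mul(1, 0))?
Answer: 0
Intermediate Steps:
F = 0 (F = Mul(-312, 0) = 0)
Mul(F, -23) = Mul(0, -23) = 0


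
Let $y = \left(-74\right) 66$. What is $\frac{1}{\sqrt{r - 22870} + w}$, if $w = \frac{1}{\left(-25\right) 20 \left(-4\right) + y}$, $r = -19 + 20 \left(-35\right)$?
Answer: $- \frac{2884}{196200469585} - \frac{24952368 i \sqrt{2621}}{196200469585} \approx -1.4699 \cdot 10^{-8} - 0.006511 i$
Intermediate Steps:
$y = -4884$
$r = -719$ ($r = -19 - 700 = -719$)
$w = - \frac{1}{2884}$ ($w = \frac{1}{\left(-25\right) 20 \left(-4\right) - 4884} = \frac{1}{\left(-500\right) \left(-4\right) - 4884} = \frac{1}{2000 - 4884} = \frac{1}{-2884} = - \frac{1}{2884} \approx -0.00034674$)
$\frac{1}{\sqrt{r - 22870} + w} = \frac{1}{\sqrt{-719 - 22870} - \frac{1}{2884}} = \frac{1}{\sqrt{-23589} - \frac{1}{2884}} = \frac{1}{3 i \sqrt{2621} - \frac{1}{2884}} = \frac{1}{- \frac{1}{2884} + 3 i \sqrt{2621}}$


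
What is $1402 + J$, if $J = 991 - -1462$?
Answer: $3855$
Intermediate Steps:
$J = 2453$ ($J = 991 + 1462 = 2453$)
$1402 + J = 1402 + 2453 = 3855$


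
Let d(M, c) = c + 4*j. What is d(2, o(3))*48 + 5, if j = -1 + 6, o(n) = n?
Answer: 1109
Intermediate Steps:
j = 5
d(M, c) = 20 + c (d(M, c) = c + 4*5 = c + 20 = 20 + c)
d(2, o(3))*48 + 5 = (20 + 3)*48 + 5 = 23*48 + 5 = 1104 + 5 = 1109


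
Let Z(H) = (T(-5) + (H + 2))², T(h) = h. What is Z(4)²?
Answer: 1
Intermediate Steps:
Z(H) = (-3 + H)² (Z(H) = (-5 + (H + 2))² = (-5 + (2 + H))² = (-3 + H)²)
Z(4)² = ((-3 + 4)²)² = (1²)² = 1² = 1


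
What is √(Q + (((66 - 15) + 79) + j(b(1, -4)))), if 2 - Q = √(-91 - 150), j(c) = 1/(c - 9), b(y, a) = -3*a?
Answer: √(1191 - 9*I*√241)/3 ≈ 11.523 - 0.6736*I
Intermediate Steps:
j(c) = 1/(-9 + c)
Q = 2 - I*√241 (Q = 2 - √(-91 - 150) = 2 - √(-241) = 2 - I*√241 ≈ 2.0 - 15.524*I)
√(Q + (((66 - 15) + 79) + j(b(1, -4)))) = √((2 - I*√241) + (((66 - 15) + 79) + 1/(-9 - 3*(-4)))) = √((2 - I*√241) + ((51 + 79) + 1/(-9 + 12))) = √((2 - I*√241) + (130 + 1/3)) = √((2 - I*√241) + (130 + ⅓)) = √((2 - I*√241) + 391/3) = √(397/3 - I*√241)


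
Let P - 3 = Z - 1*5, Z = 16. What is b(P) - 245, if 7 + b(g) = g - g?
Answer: -252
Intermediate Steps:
P = 14 (P = 3 + (16 - 1*5) = 3 + (16 - 5) = 3 + 11 = 14)
b(g) = -7 (b(g) = -7 + (g - g) = -7 + 0 = -7)
b(P) - 245 = -7 - 245 = -252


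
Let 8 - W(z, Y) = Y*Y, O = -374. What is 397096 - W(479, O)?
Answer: 536964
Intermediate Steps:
W(z, Y) = 8 - Y**2 (W(z, Y) = 8 - Y*Y = 8 - Y**2)
397096 - W(479, O) = 397096 - (8 - 1*(-374)**2) = 397096 - (8 - 1*139876) = 397096 - (8 - 139876) = 397096 - 1*(-139868) = 397096 + 139868 = 536964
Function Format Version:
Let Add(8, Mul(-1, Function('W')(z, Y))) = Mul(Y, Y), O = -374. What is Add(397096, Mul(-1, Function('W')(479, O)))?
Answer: 536964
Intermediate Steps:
Function('W')(z, Y) = Add(8, Mul(-1, Pow(Y, 2))) (Function('W')(z, Y) = Add(8, Mul(-1, Mul(Y, Y))) = Add(8, Mul(-1, Pow(Y, 2))))
Add(397096, Mul(-1, Function('W')(479, O))) = Add(397096, Mul(-1, Add(8, Mul(-1, Pow(-374, 2))))) = Add(397096, Mul(-1, Add(8, Mul(-1, 139876)))) = Add(397096, Mul(-1, Add(8, -139876))) = Add(397096, Mul(-1, -139868)) = Add(397096, 139868) = 536964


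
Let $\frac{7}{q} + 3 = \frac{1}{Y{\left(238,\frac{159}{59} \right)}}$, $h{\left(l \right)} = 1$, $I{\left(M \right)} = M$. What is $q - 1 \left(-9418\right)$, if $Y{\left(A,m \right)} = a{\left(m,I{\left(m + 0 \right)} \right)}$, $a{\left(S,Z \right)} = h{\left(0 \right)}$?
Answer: $\frac{18829}{2} \approx 9414.5$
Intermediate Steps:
$a{\left(S,Z \right)} = 1$
$Y{\left(A,m \right)} = 1$
$q = - \frac{7}{2}$ ($q = \frac{7}{-3 + 1^{-1}} = \frac{7}{-3 + 1} = \frac{7}{-2} = 7 \left(- \frac{1}{2}\right) = - \frac{7}{2} \approx -3.5$)
$q - 1 \left(-9418\right) = - \frac{7}{2} - 1 \left(-9418\right) = - \frac{7}{2} - -9418 = - \frac{7}{2} + 9418 = \frac{18829}{2}$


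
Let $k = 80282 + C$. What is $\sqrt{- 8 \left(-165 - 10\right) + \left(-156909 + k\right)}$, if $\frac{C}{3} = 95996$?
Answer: $\sqrt{212761} \approx 461.26$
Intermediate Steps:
$C = 287988$ ($C = 3 \cdot 95996 = 287988$)
$k = 368270$ ($k = 80282 + 287988 = 368270$)
$\sqrt{- 8 \left(-165 - 10\right) + \left(-156909 + k\right)} = \sqrt{- 8 \left(-165 - 10\right) + \left(-156909 + 368270\right)} = \sqrt{\left(-8\right) \left(-175\right) + 211361} = \sqrt{1400 + 211361} = \sqrt{212761}$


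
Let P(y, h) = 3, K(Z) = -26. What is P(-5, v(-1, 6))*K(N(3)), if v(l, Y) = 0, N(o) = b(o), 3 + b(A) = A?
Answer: -78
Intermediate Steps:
b(A) = -3 + A
N(o) = -3 + o
P(-5, v(-1, 6))*K(N(3)) = 3*(-26) = -78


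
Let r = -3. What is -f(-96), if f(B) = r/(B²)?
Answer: 1/3072 ≈ 0.00032552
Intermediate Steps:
f(B) = -3/B²
-f(-96) = -(-3)/(-96)² = -(-3)/9216 = -1*(-1/3072) = 1/3072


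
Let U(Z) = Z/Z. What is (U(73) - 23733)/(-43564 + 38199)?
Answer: 23732/5365 ≈ 4.4235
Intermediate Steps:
U(Z) = 1
(U(73) - 23733)/(-43564 + 38199) = (1 - 23733)/(-43564 + 38199) = -23732/(-5365) = -23732*(-1/5365) = 23732/5365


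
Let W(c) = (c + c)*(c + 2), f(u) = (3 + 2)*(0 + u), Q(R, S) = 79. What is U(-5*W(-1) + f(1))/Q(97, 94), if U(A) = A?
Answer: 15/79 ≈ 0.18987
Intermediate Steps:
f(u) = 5*u
W(c) = 2*c*(2 + c) (W(c) = (2*c)*(2 + c) = 2*c*(2 + c))
U(-5*W(-1) + f(1))/Q(97, 94) = (-10*(-1)*(2 - 1) + 5*1)/79 = (-10*(-1) + 5)*(1/79) = (-5*(-2) + 5)*(1/79) = (10 + 5)*(1/79) = 15*(1/79) = 15/79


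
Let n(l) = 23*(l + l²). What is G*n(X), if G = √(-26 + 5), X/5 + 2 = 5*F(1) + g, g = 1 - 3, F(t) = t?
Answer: 690*I*√21 ≈ 3162.0*I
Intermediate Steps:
g = -2
X = 5 (X = -10 + 5*(5*1 - 2) = -10 + 5*(5 - 2) = -10 + 5*3 = -10 + 15 = 5)
n(l) = 23*l + 23*l²
G = I*√21 (G = √(-21) = I*√21 ≈ 4.5826*I)
G*n(X) = (I*√21)*(23*5*(1 + 5)) = (I*√21)*(23*5*6) = (I*√21)*690 = 690*I*√21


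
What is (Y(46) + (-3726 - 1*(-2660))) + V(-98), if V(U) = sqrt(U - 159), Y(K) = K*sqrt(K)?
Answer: -1066 + 46*sqrt(46) + I*sqrt(257) ≈ -754.01 + 16.031*I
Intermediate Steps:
Y(K) = K**(3/2)
V(U) = sqrt(-159 + U)
(Y(46) + (-3726 - 1*(-2660))) + V(-98) = (46**(3/2) + (-3726 - 1*(-2660))) + sqrt(-159 - 98) = (46*sqrt(46) + (-3726 + 2660)) + sqrt(-257) = (46*sqrt(46) - 1066) + I*sqrt(257) = (-1066 + 46*sqrt(46)) + I*sqrt(257) = -1066 + 46*sqrt(46) + I*sqrt(257)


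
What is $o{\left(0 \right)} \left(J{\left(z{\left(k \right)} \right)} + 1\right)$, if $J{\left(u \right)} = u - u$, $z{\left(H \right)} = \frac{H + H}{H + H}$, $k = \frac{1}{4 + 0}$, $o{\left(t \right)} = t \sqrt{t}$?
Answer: $0$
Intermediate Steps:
$o{\left(t \right)} = t^{\frac{3}{2}}$
$k = \frac{1}{4} \approx 0.25$
$z{\left(H \right)} = 1$ ($z{\left(H \right)} = \frac{2 H}{2 H} = 2 H \frac{1}{2 H} = 1$)
$J{\left(u \right)} = 0$
$o{\left(0 \right)} \left(J{\left(z{\left(k \right)} \right)} + 1\right) = 0^{\frac{3}{2}} \left(0 + 1\right) = 0 \cdot 1 = 0$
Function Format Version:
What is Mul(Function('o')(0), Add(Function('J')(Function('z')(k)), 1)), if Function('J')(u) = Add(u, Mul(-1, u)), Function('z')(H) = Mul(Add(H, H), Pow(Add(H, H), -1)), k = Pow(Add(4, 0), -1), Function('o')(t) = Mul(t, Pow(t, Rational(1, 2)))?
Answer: 0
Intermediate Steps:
Function('o')(t) = Pow(t, Rational(3, 2))
k = Rational(1, 4) (k = Pow(4, -1) = Rational(1, 4) ≈ 0.25000)
Function('z')(H) = 1 (Function('z')(H) = Mul(Mul(2, H), Pow(Mul(2, H), -1)) = Mul(Mul(2, H), Mul(Rational(1, 2), Pow(H, -1))) = 1)
Function('J')(u) = 0
Mul(Function('o')(0), Add(Function('J')(Function('z')(k)), 1)) = Mul(Pow(0, Rational(3, 2)), Add(0, 1)) = Mul(0, 1) = 0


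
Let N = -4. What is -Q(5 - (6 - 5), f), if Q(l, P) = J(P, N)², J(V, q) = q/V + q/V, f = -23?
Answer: -64/529 ≈ -0.12098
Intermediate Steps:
J(V, q) = 2*q/V
Q(l, P) = 64/P² (Q(l, P) = (2*(-4)/P)² = (-8/P)² = 64/P²)
-Q(5 - (6 - 5), f) = -64/(-23)² = -64/529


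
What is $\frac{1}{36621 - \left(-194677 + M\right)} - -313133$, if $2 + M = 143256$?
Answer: $\frac{27569481853}{88044} \approx 3.1313 \cdot 10^{5}$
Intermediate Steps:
$M = 143254$ ($M = -2 + 143256 = 143254$)
$\frac{1}{36621 - \left(-194677 + M\right)} - -313133 = \frac{1}{36621 + \left(194677 - 143254\right)} - -313133 = \frac{1}{36621 + \left(194677 - 143254\right)} + 313133 = \frac{1}{36621 + 51423} + 313133 = \frac{1}{88044} + 313133 = \frac{27569481853}{88044}$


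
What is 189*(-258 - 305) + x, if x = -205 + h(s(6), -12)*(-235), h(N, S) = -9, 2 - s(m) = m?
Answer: -104497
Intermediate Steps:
s(m) = 2 - m
x = 1910 (x = -205 - 9*(-235) = -205 + 2115 = 1910)
189*(-258 - 305) + x = 189*(-258 - 305) + 1910 = 189*(-563) + 1910 = -106407 + 1910 = -104497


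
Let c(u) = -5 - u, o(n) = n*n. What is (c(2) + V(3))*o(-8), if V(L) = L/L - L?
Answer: -576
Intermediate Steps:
o(n) = n**2
V(L) = 1 - L
(c(2) + V(3))*o(-8) = ((-5 - 1*2) + (1 - 1*3))*(-8)**2 = ((-5 - 2) + (1 - 3))*64 = (-7 - 2)*64 = -9*64 = -576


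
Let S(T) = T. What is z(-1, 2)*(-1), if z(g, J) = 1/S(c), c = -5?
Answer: ⅕ ≈ 0.20000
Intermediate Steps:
z(g, J) = -⅕ (z(g, J) = 1/(-5) = -⅕)
z(-1, 2)*(-1) = -⅕*(-1) = ⅕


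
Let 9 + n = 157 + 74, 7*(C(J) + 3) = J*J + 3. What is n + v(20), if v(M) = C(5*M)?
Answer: 1648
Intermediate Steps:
C(J) = -18/7 + J²/7 (C(J) = -3 + (J*J + 3)/7 = -3 + (J² + 3)/7 = -3 + (3 + J²)/7 = -3 + (3/7 + J²/7) = -18/7 + J²/7)
n = 222 (n = -9 + (157 + 74) = -9 + 231 = 222)
v(M) = -18/7 + 25*M²/7 (v(M) = -18/7 + (5*M)²/7 = -18/7 + (25*M²)/7 = -18/7 + 25*M²/7)
n + v(20) = 222 + (-18/7 + (25/7)*20²) = 222 + (-18/7 + (25/7)*400) = 222 + (-18/7 + 10000/7) = 222 + 1426 = 1648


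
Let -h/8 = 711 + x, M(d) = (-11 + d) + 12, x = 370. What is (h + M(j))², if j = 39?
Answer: 74097664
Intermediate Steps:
M(d) = 1 + d
h = -8648 (h = -8*(711 + 370) = -8*1081 = -8648)
(h + M(j))² = (-8648 + (1 + 39))² = (-8648 + 40)² = (-8608)² = 74097664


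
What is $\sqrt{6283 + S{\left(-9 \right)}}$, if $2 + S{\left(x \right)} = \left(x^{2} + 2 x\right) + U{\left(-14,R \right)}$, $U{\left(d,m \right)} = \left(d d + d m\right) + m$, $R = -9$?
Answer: $\sqrt{6657} \approx 81.59$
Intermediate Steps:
$U{\left(d,m \right)} = m + d^{2} + d m$ ($U{\left(d,m \right)} = \left(d^{2} + d m\right) + m = m + d^{2} + d m$)
$S{\left(x \right)} = 311 + x^{2} + 2 x$ ($S{\left(x \right)} = -2 - \left(-313 - x^{2} - 2 x\right) = -2 + \left(\left(x^{2} + 2 x\right) + \left(-9 + 196 + 126\right)\right) = -2 + \left(\left(x^{2} + 2 x\right) + 313\right) = -2 + \left(313 + x^{2} + 2 x\right) = 311 + x^{2} + 2 x$)
$\sqrt{6283 + S{\left(-9 \right)}} = \sqrt{6283 + \left(311 + \left(-9\right)^{2} + 2 \left(-9\right)\right)} = \sqrt{6283 + \left(311 + 81 - 18\right)} = \sqrt{6283 + 374} = \sqrt{6657}$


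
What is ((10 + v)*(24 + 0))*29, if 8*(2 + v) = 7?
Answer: 6177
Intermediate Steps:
v = -9/8 (v = -2 + (⅛)*7 = -2 + 7/8 = -9/8 ≈ -1.1250)
((10 + v)*(24 + 0))*29 = ((10 - 9/8)*(24 + 0))*29 = ((71/8)*24)*29 = 213*29 = 6177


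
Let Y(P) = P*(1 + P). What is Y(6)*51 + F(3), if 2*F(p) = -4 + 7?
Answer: 4287/2 ≈ 2143.5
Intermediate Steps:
F(p) = 3/2 (F(p) = (-4 + 7)/2 = (½)*3 = 3/2)
Y(6)*51 + F(3) = (6*(1 + 6))*51 + 3/2 = (6*7)*51 + 3/2 = 42*51 + 3/2 = 2142 + 3/2 = 4287/2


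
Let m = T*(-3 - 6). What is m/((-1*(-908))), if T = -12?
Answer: 27/227 ≈ 0.11894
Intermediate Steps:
m = 108 (m = -12*(-3 - 6) = -12*(-9) = 108)
m/((-1*(-908))) = 108/((-1*(-908))) = 108/908 = 108*(1/908) = 27/227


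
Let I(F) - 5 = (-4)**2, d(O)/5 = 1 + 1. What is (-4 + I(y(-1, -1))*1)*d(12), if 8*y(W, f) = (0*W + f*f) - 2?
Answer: 170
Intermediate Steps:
y(W, f) = -1/4 + f**2/8 (y(W, f) = ((0*W + f*f) - 2)/8 = ((0 + f**2) - 2)/8 = (f**2 - 2)/8 = (-2 + f**2)/8 = -1/4 + f**2/8)
d(O) = 10 (d(O) = 5*(1 + 1) = 5*2 = 10)
I(F) = 21 (I(F) = 5 + (-4)**2 = 5 + 16 = 21)
(-4 + I(y(-1, -1))*1)*d(12) = (-4 + 21*1)*10 = (-4 + 21)*10 = 17*10 = 170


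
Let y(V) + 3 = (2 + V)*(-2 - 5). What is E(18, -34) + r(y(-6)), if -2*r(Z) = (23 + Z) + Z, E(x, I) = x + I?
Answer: -105/2 ≈ -52.500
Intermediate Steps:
y(V) = -17 - 7*V (y(V) = -3 + (2 + V)*(-2 - 5) = -3 + (2 + V)*(-7) = -3 + (-14 - 7*V) = -17 - 7*V)
E(x, I) = I + x
r(Z) = -23/2 - Z (r(Z) = -((23 + Z) + Z)/2 = -(23 + 2*Z)/2 = -23/2 - Z)
E(18, -34) + r(y(-6)) = (-34 + 18) + (-23/2 - (-17 - 7*(-6))) = -16 + (-23/2 - (-17 + 42)) = -16 + (-23/2 - 1*25) = -16 + (-23/2 - 25) = -16 - 73/2 = -105/2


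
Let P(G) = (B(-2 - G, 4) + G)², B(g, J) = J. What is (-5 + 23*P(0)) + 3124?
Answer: 3487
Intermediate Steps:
P(G) = (4 + G)²
(-5 + 23*P(0)) + 3124 = (-5 + 23*(4 + 0)²) + 3124 = (-5 + 23*4²) + 3124 = (-5 + 23*16) + 3124 = (-5 + 368) + 3124 = 363 + 3124 = 3487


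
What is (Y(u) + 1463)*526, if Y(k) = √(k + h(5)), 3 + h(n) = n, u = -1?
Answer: 770064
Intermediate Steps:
h(n) = -3 + n
Y(k) = √(2 + k) (Y(k) = √(k + (-3 + 5)) = √(k + 2) = √(2 + k))
(Y(u) + 1463)*526 = (√(2 - 1) + 1463)*526 = (√1 + 1463)*526 = (1 + 1463)*526 = 1464*526 = 770064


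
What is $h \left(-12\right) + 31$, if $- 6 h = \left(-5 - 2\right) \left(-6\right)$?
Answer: $115$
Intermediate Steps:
$h = -7$ ($h = - \frac{\left(-5 - 2\right) \left(-6\right)}{6} = - \frac{\left(-7\right) \left(-6\right)}{6} = \left(- \frac{1}{6}\right) 42 = -7$)
$h \left(-12\right) + 31 = \left(-7\right) \left(-12\right) + 31 = 84 + 31 = 115$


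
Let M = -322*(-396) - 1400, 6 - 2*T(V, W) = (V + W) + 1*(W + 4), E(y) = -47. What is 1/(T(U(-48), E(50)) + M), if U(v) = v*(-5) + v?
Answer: 1/126064 ≈ 7.9325e-6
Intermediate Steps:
U(v) = -4*v (U(v) = -5*v + v = -4*v)
T(V, W) = 1 - W - V/2 (T(V, W) = 3 - ((V + W) + 1*(W + 4))/2 = 3 - ((V + W) + 1*(4 + W))/2 = 3 - ((V + W) + (4 + W))/2 = 3 - (4 + V + 2*W)/2 = 3 + (-2 - W - V/2) = 1 - W - V/2)
M = 126112 (M = 127512 - 1400 = 126112)
1/(T(U(-48), E(50)) + M) = 1/((1 - 1*(-47) - (-2)*(-48)) + 126112) = 1/((1 + 47 - 1/2*192) + 126112) = 1/((1 + 47 - 96) + 126112) = 1/(-48 + 126112) = 1/126064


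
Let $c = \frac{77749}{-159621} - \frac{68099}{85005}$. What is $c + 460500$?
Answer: $\frac{297538811465156}{646123005} \approx 4.605 \cdot 10^{5}$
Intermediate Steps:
$c = - \frac{832337344}{646123005}$ ($c = 77749 \left(- \frac{1}{159621}\right) - \frac{68099}{85005} = - \frac{11107}{22803} - \frac{68099}{85005} = - \frac{832337344}{646123005} \approx -1.2882$)
$c + 460500 = - \frac{832337344}{646123005} + 460500 = \frac{297538811465156}{646123005}$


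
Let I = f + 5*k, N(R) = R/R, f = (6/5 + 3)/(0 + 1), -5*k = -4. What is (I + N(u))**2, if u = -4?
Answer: 2116/25 ≈ 84.640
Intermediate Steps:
k = 4/5 (k = -1/5*(-4) = 4/5 ≈ 0.80000)
f = 21/5 (f = (6*(1/5) + 3)/1 = (6/5 + 3)*1 = (21/5)*1 = 21/5 ≈ 4.2000)
N(R) = 1
I = 41/5 (I = 21/5 + 5*(4/5) = 21/5 + 4 = 41/5 ≈ 8.2000)
(I + N(u))**2 = (41/5 + 1)**2 = (46/5)**2 = 2116/25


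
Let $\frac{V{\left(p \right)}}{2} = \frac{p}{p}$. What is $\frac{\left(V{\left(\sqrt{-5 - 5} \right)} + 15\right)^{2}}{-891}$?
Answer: $- \frac{289}{891} \approx -0.32435$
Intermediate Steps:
$V{\left(p \right)} = 2$ ($V{\left(p \right)} = 2 \frac{p}{p} = 2 \cdot 1 = 2$)
$\frac{\left(V{\left(\sqrt{-5 - 5} \right)} + 15\right)^{2}}{-891} = \frac{\left(2 + 15\right)^{2}}{-891} = 17^{2} \left(- \frac{1}{891}\right) = 289 \left(- \frac{1}{891}\right) = - \frac{289}{891}$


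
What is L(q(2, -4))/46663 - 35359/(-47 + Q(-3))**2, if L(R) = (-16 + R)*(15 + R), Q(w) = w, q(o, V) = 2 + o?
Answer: -1650527017/116657500 ≈ -14.148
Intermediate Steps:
L(q(2, -4))/46663 - 35359/(-47 + Q(-3))**2 = (-240 + (2 + 2)**2 - (2 + 2))/46663 - 35359/(-47 - 3)**2 = (-240 + 4**2 - 1*4)*(1/46663) - 35359/((-50)**2) = (-240 + 16 - 4)*(1/46663) - 35359/2500 = -228*1/46663 - 35359*1/2500 = -228/46663 - 35359/2500 = -1650527017/116657500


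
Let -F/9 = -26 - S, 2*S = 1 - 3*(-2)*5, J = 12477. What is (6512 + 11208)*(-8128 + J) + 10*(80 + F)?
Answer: 77068815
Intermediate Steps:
S = 31/2 (S = (1 - 3*(-2)*5)/2 = (1 + 6*5)/2 = (1 + 30)/2 = (½)*31 = 31/2 ≈ 15.500)
F = 747/2 (F = -9*(-26 - 1*31/2) = -9*(-26 - 31/2) = -9*(-83/2) = 747/2 ≈ 373.50)
(6512 + 11208)*(-8128 + J) + 10*(80 + F) = (6512 + 11208)*(-8128 + 12477) + 10*(80 + 747/2) = 17720*4349 + 10*(907/2) = 77064280 + 4535 = 77068815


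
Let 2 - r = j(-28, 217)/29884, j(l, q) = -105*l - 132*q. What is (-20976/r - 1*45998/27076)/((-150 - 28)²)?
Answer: -265256797885/1145693376632 ≈ -0.23153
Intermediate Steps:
j(l, q) = -132*q - 105*l
r = 21368/7471 (r = 2 - (-132*217 - 105*(-28))/29884 = 2 - (-28644 + 2940)/29884 = 2 - (-25704)/29884 = 2 - 1*(-6426/7471) = 2 + 6426/7471 = 21368/7471 ≈ 2.8601)
(-20976/r - 1*45998/27076)/((-150 - 28)²) = (-20976/21368/7471 - 1*45998/27076)/((-150 - 28)²) = (-20976*7471/21368 - 45998*1/27076)/((-178)²) = (-19588962/2671 - 22999/13538)/31684 = -265256797885/36159998*1/31684 = -265256797885/1145693376632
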